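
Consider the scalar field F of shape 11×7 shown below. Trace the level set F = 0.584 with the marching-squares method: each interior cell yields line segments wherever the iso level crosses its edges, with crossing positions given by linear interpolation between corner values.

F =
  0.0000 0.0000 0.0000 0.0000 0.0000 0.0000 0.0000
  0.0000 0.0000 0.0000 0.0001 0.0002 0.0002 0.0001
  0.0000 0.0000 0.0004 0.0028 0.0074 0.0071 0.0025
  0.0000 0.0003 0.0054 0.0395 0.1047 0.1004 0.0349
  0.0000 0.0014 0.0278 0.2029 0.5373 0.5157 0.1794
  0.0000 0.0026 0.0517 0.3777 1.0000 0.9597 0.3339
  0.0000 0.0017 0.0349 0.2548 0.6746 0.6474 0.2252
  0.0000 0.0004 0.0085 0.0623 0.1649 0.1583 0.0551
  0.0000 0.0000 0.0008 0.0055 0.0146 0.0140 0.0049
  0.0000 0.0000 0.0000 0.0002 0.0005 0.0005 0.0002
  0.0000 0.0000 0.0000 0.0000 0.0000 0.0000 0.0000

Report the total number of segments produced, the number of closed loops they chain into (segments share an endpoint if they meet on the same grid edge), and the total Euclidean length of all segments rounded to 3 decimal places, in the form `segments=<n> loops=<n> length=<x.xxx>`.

segments=8 loops=1 length=6.833

cell (4,3): code 0100 → (4.101,4.000)–(5.000,3.332)
cell (4,4): code 1100 → (4.154,5.000)–(4.101,4.000)
cell (4,5): code 1000 → (5.000,5.600)–(4.154,5.000)
cell (5,3): code 0110 → (5.000,3.332)–(6.000,3.784)
cell (5,5): code 1001 → (6.000,5.150)–(5.000,5.600)
cell (6,3): code 0010 → (6.000,3.784)–(6.178,4.000)
cell (6,4): code 0011 → (6.178,4.000)–(6.130,5.000)
cell (6,5): code 0001 → (6.130,5.000)–(6.000,5.150)
total: 8 segments, chained into 1 closed loop(s), length Σ = 6.832740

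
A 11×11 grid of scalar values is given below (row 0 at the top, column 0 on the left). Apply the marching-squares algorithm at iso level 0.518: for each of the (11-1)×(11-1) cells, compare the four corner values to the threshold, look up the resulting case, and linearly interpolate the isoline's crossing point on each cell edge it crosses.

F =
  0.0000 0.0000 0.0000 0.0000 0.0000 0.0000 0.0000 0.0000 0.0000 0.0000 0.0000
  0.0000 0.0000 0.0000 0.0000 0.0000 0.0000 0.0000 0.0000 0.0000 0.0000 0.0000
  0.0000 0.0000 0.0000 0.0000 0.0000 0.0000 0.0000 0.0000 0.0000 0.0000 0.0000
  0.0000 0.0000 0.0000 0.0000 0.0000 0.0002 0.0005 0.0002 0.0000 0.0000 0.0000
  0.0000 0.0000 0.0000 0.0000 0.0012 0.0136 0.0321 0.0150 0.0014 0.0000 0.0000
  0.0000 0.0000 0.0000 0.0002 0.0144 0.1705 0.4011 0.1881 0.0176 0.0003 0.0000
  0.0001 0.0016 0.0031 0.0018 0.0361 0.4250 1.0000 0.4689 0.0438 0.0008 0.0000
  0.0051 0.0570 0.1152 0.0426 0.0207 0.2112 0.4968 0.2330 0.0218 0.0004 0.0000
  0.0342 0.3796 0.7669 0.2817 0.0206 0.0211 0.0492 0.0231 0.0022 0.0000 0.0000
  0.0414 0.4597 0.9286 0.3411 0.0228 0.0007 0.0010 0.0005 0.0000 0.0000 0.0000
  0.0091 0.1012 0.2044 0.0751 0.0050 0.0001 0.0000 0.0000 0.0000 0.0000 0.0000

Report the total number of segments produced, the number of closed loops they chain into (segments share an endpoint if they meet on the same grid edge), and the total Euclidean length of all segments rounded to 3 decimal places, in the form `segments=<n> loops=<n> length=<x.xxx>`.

segments=10 loops=2 length=10.342

cell (5,5): code 0100 → (5.195,6.000)–(6.000,5.162)
cell (5,6): code 1000 → (6.000,6.908)–(5.195,6.000)
cell (6,5): code 0010 → (6.000,5.162)–(6.958,6.000)
cell (6,6): code 0001 → (6.958,6.000)–(6.000,6.908)
cell (7,1): code 0100 → (7.618,2.000)–(8.000,1.357)
cell (7,2): code 1000 → (8.000,2.513)–(7.618,2.000)
cell (8,1): code 0110 → (8.000,1.357)–(9.000,1.124)
cell (8,2): code 1001 → (9.000,2.699)–(8.000,2.513)
cell (9,1): code 0010 → (9.000,1.124)–(9.567,2.000)
cell (9,2): code 0001 → (9.567,2.000)–(9.000,2.699)
total: 10 segments, chained into 2 closed loop(s), length Σ = 10.341650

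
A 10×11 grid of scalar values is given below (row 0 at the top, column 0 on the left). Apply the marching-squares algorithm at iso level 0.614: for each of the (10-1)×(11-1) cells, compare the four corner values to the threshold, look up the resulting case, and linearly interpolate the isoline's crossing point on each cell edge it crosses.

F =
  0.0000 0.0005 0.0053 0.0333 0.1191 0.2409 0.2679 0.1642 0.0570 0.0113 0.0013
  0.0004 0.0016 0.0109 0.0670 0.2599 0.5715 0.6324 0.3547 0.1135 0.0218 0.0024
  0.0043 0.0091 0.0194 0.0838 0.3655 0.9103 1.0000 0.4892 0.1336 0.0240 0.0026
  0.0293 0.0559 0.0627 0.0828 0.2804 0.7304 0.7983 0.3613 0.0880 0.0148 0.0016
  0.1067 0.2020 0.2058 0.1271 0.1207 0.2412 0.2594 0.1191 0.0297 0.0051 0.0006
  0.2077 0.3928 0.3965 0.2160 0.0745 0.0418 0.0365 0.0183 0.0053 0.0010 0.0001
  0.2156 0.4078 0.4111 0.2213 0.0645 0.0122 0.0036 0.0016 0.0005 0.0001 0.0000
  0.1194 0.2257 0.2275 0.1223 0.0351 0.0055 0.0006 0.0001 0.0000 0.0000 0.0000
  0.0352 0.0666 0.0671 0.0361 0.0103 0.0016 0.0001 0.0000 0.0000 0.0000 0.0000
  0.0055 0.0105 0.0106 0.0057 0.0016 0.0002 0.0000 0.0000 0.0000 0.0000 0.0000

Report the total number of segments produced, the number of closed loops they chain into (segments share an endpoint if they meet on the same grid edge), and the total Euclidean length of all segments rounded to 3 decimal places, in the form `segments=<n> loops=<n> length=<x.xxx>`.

segments=10 loops=1 length=7.337

cell (0,5): code 0100 → (0.950,6.000)–(1.000,5.698)
cell (0,6): code 1000 → (1.000,6.066)–(0.950,6.000)
cell (1,4): code 0100 → (1.125,5.000)–(2.000,4.456)
cell (1,5): code 1110 → (1.000,5.698)–(1.125,5.000)
cell (1,6): code 1001 → (2.000,6.756)–(1.000,6.066)
cell (2,4): code 0110 → (2.000,4.456)–(3.000,4.741)
cell (2,6): code 1001 → (3.000,6.422)–(2.000,6.756)
cell (3,4): code 0010 → (3.000,4.741)–(3.238,5.000)
cell (3,5): code 0011 → (3.238,5.000)–(3.342,6.000)
cell (3,6): code 0001 → (3.342,6.000)–(3.000,6.422)
total: 10 segments, chained into 1 closed loop(s), length Σ = 7.337158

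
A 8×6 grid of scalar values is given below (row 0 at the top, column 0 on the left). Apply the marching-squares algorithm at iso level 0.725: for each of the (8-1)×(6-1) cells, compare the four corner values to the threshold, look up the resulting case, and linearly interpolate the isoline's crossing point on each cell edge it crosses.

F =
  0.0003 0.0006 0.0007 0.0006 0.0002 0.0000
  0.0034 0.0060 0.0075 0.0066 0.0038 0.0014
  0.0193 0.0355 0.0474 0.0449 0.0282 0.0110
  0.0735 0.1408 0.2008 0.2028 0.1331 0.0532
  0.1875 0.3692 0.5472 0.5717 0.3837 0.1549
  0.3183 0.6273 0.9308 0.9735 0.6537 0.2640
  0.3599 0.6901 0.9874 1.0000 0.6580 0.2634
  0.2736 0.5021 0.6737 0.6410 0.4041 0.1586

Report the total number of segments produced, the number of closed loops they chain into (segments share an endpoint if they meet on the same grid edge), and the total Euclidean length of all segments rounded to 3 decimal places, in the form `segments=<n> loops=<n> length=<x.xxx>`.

cell (4,1): code 0100 → (4.464,2.000)–(5.000,1.322)
cell (4,2): code 1100 → (4.382,3.000)–(4.464,2.000)
cell (4,3): code 1000 → (5.000,3.777)–(4.382,3.000)
cell (5,1): code 0110 → (5.000,1.322)–(6.000,1.117)
cell (5,3): code 1001 → (6.000,3.804)–(5.000,3.777)
cell (6,1): code 0010 → (6.000,1.117)–(6.836,2.000)
cell (6,2): code 0011 → (6.836,2.000)–(6.766,3.000)
cell (6,3): code 0001 → (6.766,3.000)–(6.000,3.804)
total: 8 segments, chained into 1 closed loop(s), length Σ = 8.211257

segments=8 loops=1 length=8.211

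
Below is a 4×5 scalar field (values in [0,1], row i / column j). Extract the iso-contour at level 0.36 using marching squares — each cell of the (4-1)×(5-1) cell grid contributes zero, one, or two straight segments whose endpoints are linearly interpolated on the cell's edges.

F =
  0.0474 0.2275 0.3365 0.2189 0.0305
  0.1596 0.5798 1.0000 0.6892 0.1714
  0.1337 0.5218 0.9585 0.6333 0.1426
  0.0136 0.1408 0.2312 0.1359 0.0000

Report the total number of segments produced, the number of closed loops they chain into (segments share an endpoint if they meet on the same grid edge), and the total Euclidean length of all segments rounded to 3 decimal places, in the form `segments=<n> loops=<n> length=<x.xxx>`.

cell (0,0): code 0100 → (0.376,1.000)–(1.000,0.477)
cell (0,1): code 1100 → (0.035,2.000)–(0.376,1.000)
cell (0,2): code 1100 → (0.300,3.000)–(0.035,2.000)
cell (0,3): code 1000 → (1.000,3.636)–(0.300,3.000)
cell (1,0): code 0110 → (1.000,0.477)–(2.000,0.583)
cell (1,3): code 1001 → (2.000,3.557)–(1.000,3.636)
cell (2,0): code 0010 → (2.000,0.583)–(2.425,1.000)
cell (2,1): code 0011 → (2.425,1.000)–(2.823,2.000)
cell (2,2): code 0011 → (2.823,2.000)–(2.549,3.000)
cell (2,3): code 0001 → (2.549,3.000)–(2.000,3.557)
total: 10 segments, chained into 1 closed loop(s), length Σ = 9.349922

segments=10 loops=1 length=9.350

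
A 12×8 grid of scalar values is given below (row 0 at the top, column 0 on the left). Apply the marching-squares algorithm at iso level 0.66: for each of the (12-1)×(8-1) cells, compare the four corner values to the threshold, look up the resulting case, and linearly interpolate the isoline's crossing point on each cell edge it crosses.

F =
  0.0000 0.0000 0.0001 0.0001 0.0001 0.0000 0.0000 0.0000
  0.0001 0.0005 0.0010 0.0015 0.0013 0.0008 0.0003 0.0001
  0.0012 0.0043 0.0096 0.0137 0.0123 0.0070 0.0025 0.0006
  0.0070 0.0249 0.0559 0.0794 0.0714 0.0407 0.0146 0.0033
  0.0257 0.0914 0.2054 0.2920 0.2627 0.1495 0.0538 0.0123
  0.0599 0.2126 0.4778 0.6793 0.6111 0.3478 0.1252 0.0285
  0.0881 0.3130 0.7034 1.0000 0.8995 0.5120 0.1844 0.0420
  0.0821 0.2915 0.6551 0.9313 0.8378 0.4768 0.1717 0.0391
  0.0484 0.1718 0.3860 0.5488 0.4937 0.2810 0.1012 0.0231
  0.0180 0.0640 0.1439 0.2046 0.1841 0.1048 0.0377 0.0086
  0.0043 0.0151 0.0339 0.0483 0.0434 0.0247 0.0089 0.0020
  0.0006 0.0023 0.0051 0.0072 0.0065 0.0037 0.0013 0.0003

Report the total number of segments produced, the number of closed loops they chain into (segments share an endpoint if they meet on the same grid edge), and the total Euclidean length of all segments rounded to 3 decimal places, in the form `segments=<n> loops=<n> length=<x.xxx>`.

segments=12 loops=1 length=8.562

cell (4,2): code 0100 → (4.950,3.000)–(5.000,2.904)
cell (4,3): code 1000 → (5.000,3.283)–(4.950,3.000)
cell (5,1): code 0100 → (5.808,2.000)–(6.000,1.889)
cell (5,2): code 1110 → (5.000,2.904)–(5.808,2.000)
cell (5,3): code 1101 → (5.170,4.000)–(5.000,3.283)
cell (5,4): code 1000 → (6.000,4.618)–(5.170,4.000)
cell (6,1): code 0010 → (6.000,1.889)–(6.899,2.000)
cell (6,2): code 0111 → (6.899,2.000)–(7.000,2.018)
cell (6,4): code 1001 → (7.000,4.493)–(6.000,4.618)
cell (7,2): code 0010 → (7.000,2.018)–(7.709,3.000)
cell (7,3): code 0011 → (7.709,3.000)–(7.517,4.000)
cell (7,4): code 0001 → (7.517,4.000)–(7.000,4.493)
total: 12 segments, chained into 1 closed loop(s), length Σ = 8.561893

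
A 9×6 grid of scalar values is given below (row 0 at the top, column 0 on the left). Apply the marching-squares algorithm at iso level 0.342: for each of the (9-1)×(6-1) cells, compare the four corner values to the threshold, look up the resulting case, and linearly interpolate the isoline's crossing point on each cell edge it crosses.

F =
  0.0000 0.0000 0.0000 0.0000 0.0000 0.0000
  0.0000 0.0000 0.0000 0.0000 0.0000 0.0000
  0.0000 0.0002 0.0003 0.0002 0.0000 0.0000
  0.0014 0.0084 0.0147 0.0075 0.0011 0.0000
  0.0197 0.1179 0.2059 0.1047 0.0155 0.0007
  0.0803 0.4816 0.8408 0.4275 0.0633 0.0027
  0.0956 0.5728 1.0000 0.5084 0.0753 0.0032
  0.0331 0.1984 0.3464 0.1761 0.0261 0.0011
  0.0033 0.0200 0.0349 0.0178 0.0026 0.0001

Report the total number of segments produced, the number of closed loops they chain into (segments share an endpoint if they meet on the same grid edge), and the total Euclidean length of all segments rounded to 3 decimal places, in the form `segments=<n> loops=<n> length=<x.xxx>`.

segments=12 loops=1 length=8.712

cell (4,0): code 0100 → (4.616,1.000)–(5.000,0.652)
cell (4,1): code 1100 → (4.214,2.000)–(4.616,1.000)
cell (4,2): code 1100 → (4.735,3.000)–(4.214,2.000)
cell (4,3): code 1000 → (5.000,3.235)–(4.735,3.000)
cell (5,0): code 0110 → (5.000,0.652)–(6.000,0.516)
cell (5,3): code 1001 → (6.000,3.384)–(5.000,3.235)
cell (6,0): code 0010 → (6.000,0.516)–(6.616,1.000)
cell (6,1): code 0111 → (6.616,1.000)–(7.000,1.970)
cell (6,2): code 1011 → (7.000,2.026)–(6.501,3.000)
cell (6,3): code 0001 → (6.501,3.000)–(6.000,3.384)
cell (7,1): code 0010 → (7.000,1.970)–(7.014,2.000)
cell (7,2): code 0001 → (7.014,2.000)–(7.000,2.026)
total: 12 segments, chained into 1 closed loop(s), length Σ = 8.712445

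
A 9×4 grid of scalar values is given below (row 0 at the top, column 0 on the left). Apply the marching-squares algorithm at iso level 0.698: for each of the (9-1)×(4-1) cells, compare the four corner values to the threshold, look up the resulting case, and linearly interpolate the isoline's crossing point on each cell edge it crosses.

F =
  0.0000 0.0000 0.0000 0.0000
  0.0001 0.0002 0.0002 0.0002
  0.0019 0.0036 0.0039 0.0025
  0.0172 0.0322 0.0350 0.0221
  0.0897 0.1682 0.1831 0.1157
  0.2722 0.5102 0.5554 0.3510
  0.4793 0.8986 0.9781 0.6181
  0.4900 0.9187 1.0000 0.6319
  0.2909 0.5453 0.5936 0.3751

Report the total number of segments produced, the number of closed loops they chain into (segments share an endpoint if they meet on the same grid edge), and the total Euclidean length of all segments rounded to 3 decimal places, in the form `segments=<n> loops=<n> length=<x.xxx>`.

segments=8 loops=1 length=7.640

cell (5,0): code 0100 → (5.484,1.000)–(6.000,0.522)
cell (5,1): code 1100 → (5.337,2.000)–(5.484,1.000)
cell (5,2): code 1000 → (6.000,2.778)–(5.337,2.000)
cell (6,0): code 0110 → (6.000,0.522)–(7.000,0.485)
cell (6,2): code 1001 → (7.000,2.820)–(6.000,2.778)
cell (7,0): code 0010 → (7.000,0.485)–(7.591,1.000)
cell (7,1): code 0011 → (7.591,1.000)–(7.743,2.000)
cell (7,2): code 0001 → (7.743,2.000)–(7.000,2.820)
total: 8 segments, chained into 1 closed loop(s), length Σ = 7.640446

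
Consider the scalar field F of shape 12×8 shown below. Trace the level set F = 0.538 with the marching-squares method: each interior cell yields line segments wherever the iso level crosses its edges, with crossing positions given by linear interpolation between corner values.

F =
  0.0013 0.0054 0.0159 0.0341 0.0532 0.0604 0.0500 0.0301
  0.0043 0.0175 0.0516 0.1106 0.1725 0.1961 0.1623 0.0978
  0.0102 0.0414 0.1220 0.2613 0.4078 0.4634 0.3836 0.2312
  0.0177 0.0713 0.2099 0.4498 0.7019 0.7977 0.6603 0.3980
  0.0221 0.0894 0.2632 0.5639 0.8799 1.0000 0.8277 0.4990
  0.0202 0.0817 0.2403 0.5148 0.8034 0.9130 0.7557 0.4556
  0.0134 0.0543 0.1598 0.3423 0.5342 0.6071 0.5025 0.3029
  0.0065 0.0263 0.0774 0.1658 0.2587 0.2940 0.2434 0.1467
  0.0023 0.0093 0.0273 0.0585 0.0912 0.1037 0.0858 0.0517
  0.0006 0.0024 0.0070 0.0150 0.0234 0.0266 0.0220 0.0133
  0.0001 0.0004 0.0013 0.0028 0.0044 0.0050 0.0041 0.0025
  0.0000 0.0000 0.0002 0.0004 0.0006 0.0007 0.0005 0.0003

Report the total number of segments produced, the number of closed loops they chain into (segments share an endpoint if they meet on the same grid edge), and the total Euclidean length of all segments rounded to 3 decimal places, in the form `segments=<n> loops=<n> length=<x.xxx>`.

cell (2,3): code 0100 → (2.443,4.000)–(3.000,3.350)
cell (2,4): code 1100 → (2.223,5.000)–(2.443,4.000)
cell (2,5): code 1100 → (2.558,6.000)–(2.223,5.000)
cell (2,6): code 1000 → (3.000,6.466)–(2.558,6.000)
cell (3,2): code 0100 → (3.773,3.000)–(4.000,2.914)
cell (3,3): code 1110 → (3.000,3.350)–(3.773,3.000)
cell (3,6): code 1001 → (4.000,6.881)–(3.000,6.466)
cell (4,2): code 0010 → (4.000,2.914)–(4.527,3.000)
cell (4,3): code 0111 → (4.527,3.000)–(5.000,3.080)
cell (4,6): code 1001 → (5.000,6.725)–(4.000,6.881)
cell (5,3): code 0010 → (5.000,3.080)–(5.986,4.000)
cell (5,4): code 0111 → (5.986,4.000)–(6.000,4.052)
cell (5,5): code 1011 → (6.000,5.661)–(5.860,6.000)
cell (5,6): code 0001 → (5.860,6.000)–(5.000,6.725)
cell (6,4): code 0010 → (6.000,4.052)–(6.221,5.000)
cell (6,5): code 0001 → (6.221,5.000)–(6.000,5.661)
total: 16 segments, chained into 1 closed loop(s), length Σ = 12.341109

segments=16 loops=1 length=12.341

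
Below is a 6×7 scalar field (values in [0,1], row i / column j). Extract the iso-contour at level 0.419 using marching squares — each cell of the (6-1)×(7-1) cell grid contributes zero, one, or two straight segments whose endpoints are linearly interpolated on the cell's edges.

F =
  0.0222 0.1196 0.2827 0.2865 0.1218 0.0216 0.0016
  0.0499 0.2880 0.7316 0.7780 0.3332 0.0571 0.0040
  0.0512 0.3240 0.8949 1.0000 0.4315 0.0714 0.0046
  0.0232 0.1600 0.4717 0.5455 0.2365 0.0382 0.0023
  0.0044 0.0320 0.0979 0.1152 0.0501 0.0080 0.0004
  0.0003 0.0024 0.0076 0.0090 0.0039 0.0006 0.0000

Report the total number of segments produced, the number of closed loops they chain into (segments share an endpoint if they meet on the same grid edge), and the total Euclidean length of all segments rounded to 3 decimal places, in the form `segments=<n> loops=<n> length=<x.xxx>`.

cell (0,1): code 0100 → (0.304,2.000)–(1.000,1.295)
cell (0,2): code 1100 → (0.270,3.000)–(0.304,2.000)
cell (0,3): code 1000 → (1.000,3.807)–(0.270,3.000)
cell (1,1): code 0110 → (1.000,1.295)–(2.000,1.166)
cell (1,3): code 1101 → (1.873,4.000)–(1.000,3.807)
cell (1,4): code 1000 → (2.000,4.035)–(1.873,4.000)
cell (2,1): code 0110 → (2.000,1.166)–(3.000,1.831)
cell (2,3): code 1011 → (3.000,3.409)–(2.064,4.000)
cell (2,4): code 0001 → (2.064,4.000)–(2.000,4.035)
cell (3,1): code 0010 → (3.000,1.831)–(3.141,2.000)
cell (3,2): code 0011 → (3.141,2.000)–(3.294,3.000)
cell (3,3): code 0001 → (3.294,3.000)–(3.000,3.409)
total: 12 segments, chained into 1 closed loop(s), length Σ = 9.229844

segments=12 loops=1 length=9.230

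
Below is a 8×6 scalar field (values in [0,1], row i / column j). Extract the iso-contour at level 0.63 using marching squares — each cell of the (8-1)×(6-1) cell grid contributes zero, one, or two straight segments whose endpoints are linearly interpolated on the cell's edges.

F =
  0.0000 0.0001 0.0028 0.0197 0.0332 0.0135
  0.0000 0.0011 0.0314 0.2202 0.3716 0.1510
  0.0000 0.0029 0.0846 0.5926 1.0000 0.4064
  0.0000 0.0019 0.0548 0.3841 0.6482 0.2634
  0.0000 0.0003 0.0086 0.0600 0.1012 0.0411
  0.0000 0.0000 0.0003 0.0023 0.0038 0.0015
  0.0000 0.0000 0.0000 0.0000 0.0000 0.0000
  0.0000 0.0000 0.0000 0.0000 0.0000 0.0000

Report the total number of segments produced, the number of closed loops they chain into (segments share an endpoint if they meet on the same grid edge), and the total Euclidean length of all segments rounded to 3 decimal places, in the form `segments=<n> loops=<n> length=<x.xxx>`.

segments=6 loops=1 length=4.534

cell (1,3): code 0100 → (1.411,4.000)–(2.000,3.092)
cell (1,4): code 1000 → (2.000,4.623)–(1.411,4.000)
cell (2,3): code 0110 → (2.000,3.092)–(3.000,3.931)
cell (2,4): code 1001 → (3.000,4.047)–(2.000,4.623)
cell (3,3): code 0010 → (3.000,3.931)–(3.033,4.000)
cell (3,4): code 0001 → (3.033,4.000)–(3.000,4.047)
total: 6 segments, chained into 1 closed loop(s), length Σ = 4.533716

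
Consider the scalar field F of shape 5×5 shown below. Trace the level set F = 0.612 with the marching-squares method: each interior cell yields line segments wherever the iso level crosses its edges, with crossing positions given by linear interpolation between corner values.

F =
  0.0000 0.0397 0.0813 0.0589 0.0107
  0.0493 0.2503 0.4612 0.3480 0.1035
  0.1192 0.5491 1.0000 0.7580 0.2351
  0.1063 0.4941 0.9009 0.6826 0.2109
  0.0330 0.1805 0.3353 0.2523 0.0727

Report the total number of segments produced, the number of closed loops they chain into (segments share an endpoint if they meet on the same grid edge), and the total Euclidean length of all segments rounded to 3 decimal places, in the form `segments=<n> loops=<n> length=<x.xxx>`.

segments=8 loops=1 length=6.814

cell (1,1): code 0100 → (1.280,2.000)–(2.000,1.139)
cell (1,2): code 1100 → (1.644,3.000)–(1.280,2.000)
cell (1,3): code 1000 → (2.000,3.279)–(1.644,3.000)
cell (2,1): code 0110 → (2.000,1.139)–(3.000,1.290)
cell (2,3): code 1001 → (3.000,3.150)–(2.000,3.279)
cell (3,1): code 0010 → (3.000,1.290)–(3.511,2.000)
cell (3,2): code 0011 → (3.511,2.000)–(3.164,3.000)
cell (3,3): code 0001 → (3.164,3.000)–(3.000,3.150)
total: 8 segments, chained into 1 closed loop(s), length Σ = 6.813633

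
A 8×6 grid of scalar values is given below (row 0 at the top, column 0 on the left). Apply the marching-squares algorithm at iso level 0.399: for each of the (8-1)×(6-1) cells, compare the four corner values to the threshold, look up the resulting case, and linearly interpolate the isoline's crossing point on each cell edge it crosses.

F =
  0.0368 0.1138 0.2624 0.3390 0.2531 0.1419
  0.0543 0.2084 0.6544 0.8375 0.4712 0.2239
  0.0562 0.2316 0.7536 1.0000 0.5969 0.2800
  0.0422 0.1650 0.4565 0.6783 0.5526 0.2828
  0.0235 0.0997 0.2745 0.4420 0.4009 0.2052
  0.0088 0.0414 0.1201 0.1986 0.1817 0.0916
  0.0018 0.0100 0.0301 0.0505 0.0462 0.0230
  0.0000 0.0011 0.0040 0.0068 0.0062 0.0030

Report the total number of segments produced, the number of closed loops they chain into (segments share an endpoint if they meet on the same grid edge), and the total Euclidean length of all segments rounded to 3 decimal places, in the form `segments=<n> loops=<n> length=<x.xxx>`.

cell (0,1): code 0100 → (0.348,2.000)–(1.000,1.427)
cell (0,2): code 1100 → (0.120,3.000)–(0.348,2.000)
cell (0,3): code 1100 → (0.669,4.000)–(0.120,3.000)
cell (0,4): code 1000 → (1.000,4.292)–(0.669,4.000)
cell (1,1): code 0110 → (1.000,1.427)–(2.000,1.321)
cell (1,4): code 1001 → (2.000,4.624)–(1.000,4.292)
cell (2,1): code 0110 → (2.000,1.321)–(3.000,1.803)
cell (2,4): code 1001 → (3.000,4.569)–(2.000,4.624)
cell (3,1): code 0010 → (3.000,1.803)–(3.316,2.000)
cell (3,2): code 0111 → (3.316,2.000)–(4.000,2.743)
cell (3,4): code 1001 → (4.000,4.010)–(3.000,4.569)
cell (4,2): code 0010 → (4.000,2.743)–(4.177,3.000)
cell (4,3): code 0011 → (4.177,3.000)–(4.009,4.000)
cell (4,4): code 0001 → (4.009,4.000)–(4.000,4.010)
total: 14 segments, chained into 1 closed loop(s), length Σ = 11.513451

segments=14 loops=1 length=11.513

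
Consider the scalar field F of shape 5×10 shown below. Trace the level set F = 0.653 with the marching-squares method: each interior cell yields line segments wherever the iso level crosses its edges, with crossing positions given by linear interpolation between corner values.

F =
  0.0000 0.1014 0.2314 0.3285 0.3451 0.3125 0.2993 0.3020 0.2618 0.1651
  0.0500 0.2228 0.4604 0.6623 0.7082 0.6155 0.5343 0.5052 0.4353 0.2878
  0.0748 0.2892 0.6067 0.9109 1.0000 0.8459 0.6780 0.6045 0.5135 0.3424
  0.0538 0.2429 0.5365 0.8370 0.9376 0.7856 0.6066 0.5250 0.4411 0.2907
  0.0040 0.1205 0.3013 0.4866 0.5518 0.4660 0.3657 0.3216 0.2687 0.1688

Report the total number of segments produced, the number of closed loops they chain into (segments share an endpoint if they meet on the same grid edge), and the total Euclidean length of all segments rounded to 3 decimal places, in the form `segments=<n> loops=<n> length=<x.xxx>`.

cell (0,2): code 0100 → (0.972,3.000)–(1.000,2.954)
cell (0,3): code 1100 → (0.848,4.000)–(0.972,3.000)
cell (0,4): code 1000 → (1.000,4.595)–(0.848,4.000)
cell (1,2): code 0110 → (1.000,2.954)–(2.000,2.152)
cell (1,4): code 1101 → (1.163,5.000)–(1.000,4.595)
cell (1,5): code 1100 → (1.826,6.000)–(1.163,5.000)
cell (1,6): code 1000 → (2.000,6.340)–(1.826,6.000)
cell (2,2): code 0110 → (2.000,2.152)–(3.000,2.388)
cell (2,5): code 1011 → (3.000,5.741)–(2.350,6.000)
cell (2,6): code 0001 → (2.350,6.000)–(2.000,6.340)
cell (3,2): code 0010 → (3.000,2.388)–(3.525,3.000)
cell (3,3): code 0011 → (3.525,3.000)–(3.738,4.000)
cell (3,4): code 0011 → (3.738,4.000)–(3.415,5.000)
cell (3,5): code 0001 → (3.415,5.000)–(3.000,5.741)
total: 14 segments, chained into 1 closed loop(s), length Σ = 10.919853

segments=14 loops=1 length=10.920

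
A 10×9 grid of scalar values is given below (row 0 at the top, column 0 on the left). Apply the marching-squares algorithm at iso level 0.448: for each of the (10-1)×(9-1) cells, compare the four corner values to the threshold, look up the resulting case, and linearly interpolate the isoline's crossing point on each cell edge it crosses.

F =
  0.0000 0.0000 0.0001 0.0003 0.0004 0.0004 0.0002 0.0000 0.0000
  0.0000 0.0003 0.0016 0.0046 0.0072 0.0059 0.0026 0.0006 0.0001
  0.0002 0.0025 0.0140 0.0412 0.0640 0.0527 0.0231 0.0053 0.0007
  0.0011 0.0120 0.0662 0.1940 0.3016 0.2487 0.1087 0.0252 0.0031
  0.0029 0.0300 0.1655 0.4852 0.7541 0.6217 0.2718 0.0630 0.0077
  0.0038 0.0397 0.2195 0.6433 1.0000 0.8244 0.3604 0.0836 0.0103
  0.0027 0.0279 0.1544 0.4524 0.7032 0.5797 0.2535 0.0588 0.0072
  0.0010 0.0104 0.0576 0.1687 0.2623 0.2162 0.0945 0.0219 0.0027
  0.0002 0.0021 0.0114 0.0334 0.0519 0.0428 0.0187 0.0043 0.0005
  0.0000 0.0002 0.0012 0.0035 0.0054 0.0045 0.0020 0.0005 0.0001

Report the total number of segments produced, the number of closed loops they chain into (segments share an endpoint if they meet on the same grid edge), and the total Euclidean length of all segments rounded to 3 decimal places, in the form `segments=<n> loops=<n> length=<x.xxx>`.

segments=12 loops=1 length=10.032

cell (3,2): code 0100 → (3.872,3.000)–(4.000,2.884)
cell (3,3): code 1100 → (3.324,4.000)–(3.872,3.000)
cell (3,4): code 1100 → (3.534,5.000)–(3.324,4.000)
cell (3,5): code 1000 → (4.000,5.496)–(3.534,5.000)
cell (4,2): code 0110 → (4.000,2.884)–(5.000,2.539)
cell (4,5): code 1001 → (5.000,5.811)–(4.000,5.496)
cell (5,2): code 0110 → (5.000,2.539)–(6.000,2.985)
cell (5,5): code 1001 → (6.000,5.404)–(5.000,5.811)
cell (6,2): code 0010 → (6.000,2.985)–(6.016,3.000)
cell (6,3): code 0011 → (6.016,3.000)–(6.579,4.000)
cell (6,4): code 0011 → (6.579,4.000)–(6.362,5.000)
cell (6,5): code 0001 → (6.362,5.000)–(6.000,5.404)
total: 12 segments, chained into 1 closed loop(s), length Σ = 10.031729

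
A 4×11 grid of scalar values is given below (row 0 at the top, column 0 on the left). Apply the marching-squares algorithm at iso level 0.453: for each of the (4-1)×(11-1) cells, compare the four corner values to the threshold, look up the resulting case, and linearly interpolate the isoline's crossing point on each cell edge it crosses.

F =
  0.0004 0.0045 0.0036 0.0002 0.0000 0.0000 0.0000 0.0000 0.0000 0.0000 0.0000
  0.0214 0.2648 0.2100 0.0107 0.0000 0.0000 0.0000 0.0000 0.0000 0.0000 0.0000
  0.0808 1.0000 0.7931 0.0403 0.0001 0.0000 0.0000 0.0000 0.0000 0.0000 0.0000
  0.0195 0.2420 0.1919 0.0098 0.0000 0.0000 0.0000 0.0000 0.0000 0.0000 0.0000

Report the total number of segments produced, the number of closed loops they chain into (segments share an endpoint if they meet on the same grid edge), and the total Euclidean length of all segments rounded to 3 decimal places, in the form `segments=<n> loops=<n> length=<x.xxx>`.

cell (1,0): code 0100 → (1.256,1.000)–(2.000,0.405)
cell (1,1): code 1100 → (1.417,2.000)–(1.256,1.000)
cell (1,2): code 1000 → (2.000,2.452)–(1.417,2.000)
cell (2,0): code 0010 → (2.000,0.405)–(2.722,1.000)
cell (2,1): code 0011 → (2.722,1.000)–(2.566,2.000)
cell (2,2): code 0001 → (2.566,2.000)–(2.000,2.452)
total: 6 segments, chained into 1 closed loop(s), length Σ = 5.374728

segments=6 loops=1 length=5.375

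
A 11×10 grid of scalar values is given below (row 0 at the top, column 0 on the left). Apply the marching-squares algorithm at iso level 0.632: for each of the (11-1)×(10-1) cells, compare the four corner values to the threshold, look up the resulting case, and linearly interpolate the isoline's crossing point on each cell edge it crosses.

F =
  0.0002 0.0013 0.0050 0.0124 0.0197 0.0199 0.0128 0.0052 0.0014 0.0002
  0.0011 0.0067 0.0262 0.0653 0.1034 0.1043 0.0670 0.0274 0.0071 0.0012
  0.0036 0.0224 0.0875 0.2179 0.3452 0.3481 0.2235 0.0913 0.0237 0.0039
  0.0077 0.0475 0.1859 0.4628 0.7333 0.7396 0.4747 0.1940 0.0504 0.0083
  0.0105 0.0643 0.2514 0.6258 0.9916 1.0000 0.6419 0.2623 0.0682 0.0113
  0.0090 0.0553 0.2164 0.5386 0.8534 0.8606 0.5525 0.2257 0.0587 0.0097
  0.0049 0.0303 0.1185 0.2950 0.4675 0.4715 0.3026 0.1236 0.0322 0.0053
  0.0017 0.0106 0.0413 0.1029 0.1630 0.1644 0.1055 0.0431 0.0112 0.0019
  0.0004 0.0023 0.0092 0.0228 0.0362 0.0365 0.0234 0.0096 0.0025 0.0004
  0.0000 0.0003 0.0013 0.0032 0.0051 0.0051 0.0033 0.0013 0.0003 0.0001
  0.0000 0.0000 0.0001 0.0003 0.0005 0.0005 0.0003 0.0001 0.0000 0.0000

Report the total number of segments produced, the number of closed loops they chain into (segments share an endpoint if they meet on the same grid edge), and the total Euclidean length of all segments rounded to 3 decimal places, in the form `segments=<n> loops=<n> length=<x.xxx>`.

segments=12 loops=1 length=9.227

cell (2,3): code 0100 → (2.739,4.000)–(3.000,3.626)
cell (2,4): code 1100 → (2.725,5.000)–(2.739,4.000)
cell (2,5): code 1000 → (3.000,5.406)–(2.725,5.000)
cell (3,3): code 0110 → (3.000,3.626)–(4.000,3.017)
cell (3,5): code 1101 → (3.941,6.000)–(3.000,5.406)
cell (3,6): code 1000 → (4.000,6.026)–(3.941,6.000)
cell (4,3): code 0110 → (4.000,3.017)–(5.000,3.297)
cell (4,5): code 1011 → (5.000,5.742)–(4.111,6.000)
cell (4,6): code 0001 → (4.111,6.000)–(4.000,6.026)
cell (5,3): code 0010 → (5.000,3.297)–(5.574,4.000)
cell (5,4): code 0011 → (5.574,4.000)–(5.588,5.000)
cell (5,5): code 0001 → (5.588,5.000)–(5.000,5.742)
total: 12 segments, chained into 1 closed loop(s), length Σ = 9.227078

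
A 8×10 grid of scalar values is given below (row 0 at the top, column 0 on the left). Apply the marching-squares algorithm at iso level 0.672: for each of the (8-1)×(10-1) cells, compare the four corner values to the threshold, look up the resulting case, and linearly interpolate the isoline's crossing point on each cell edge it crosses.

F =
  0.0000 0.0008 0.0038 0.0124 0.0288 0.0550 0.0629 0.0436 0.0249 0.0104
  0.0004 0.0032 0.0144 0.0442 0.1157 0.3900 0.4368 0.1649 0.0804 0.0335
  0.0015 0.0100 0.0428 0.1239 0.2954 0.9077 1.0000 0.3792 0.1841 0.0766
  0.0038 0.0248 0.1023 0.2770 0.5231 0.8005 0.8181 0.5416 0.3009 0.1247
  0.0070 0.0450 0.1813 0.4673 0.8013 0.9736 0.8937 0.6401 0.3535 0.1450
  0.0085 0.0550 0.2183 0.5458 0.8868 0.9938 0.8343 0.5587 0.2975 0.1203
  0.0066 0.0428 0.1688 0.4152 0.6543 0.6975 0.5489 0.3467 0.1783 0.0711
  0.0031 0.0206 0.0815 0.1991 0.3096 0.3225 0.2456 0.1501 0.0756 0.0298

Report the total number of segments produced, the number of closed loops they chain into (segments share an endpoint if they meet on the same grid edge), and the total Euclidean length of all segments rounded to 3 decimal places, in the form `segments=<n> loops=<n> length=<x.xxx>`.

cell (1,4): code 0100 → (1.545,5.000)–(2.000,4.615)
cell (1,5): code 1100 → (1.418,6.000)–(1.545,5.000)
cell (1,6): code 1000 → (2.000,6.528)–(1.418,6.000)
cell (2,4): code 0110 → (2.000,4.615)–(3.000,4.537)
cell (2,6): code 1001 → (3.000,6.528)–(2.000,6.528)
cell (3,3): code 0100 → (3.535,4.000)–(4.000,3.613)
cell (3,4): code 1110 → (3.000,4.537)–(3.535,4.000)
cell (3,6): code 1001 → (4.000,6.874)–(3.000,6.528)
cell (4,3): code 0110 → (4.000,3.613)–(5.000,3.370)
cell (4,6): code 1001 → (5.000,6.589)–(4.000,6.874)
cell (5,3): code 0010 → (5.000,3.370)–(5.924,4.000)
cell (5,4): code 0111 → (5.924,4.000)–(6.000,4.410)
cell (5,5): code 1011 → (6.000,5.172)–(5.569,6.000)
cell (5,6): code 0001 → (5.569,6.000)–(5.000,6.589)
cell (6,4): code 0010 → (6.000,4.410)–(6.068,5.000)
cell (6,5): code 0001 → (6.068,5.000)–(6.000,5.172)
total: 16 segments, chained into 1 closed loop(s), length Σ = 12.949907

segments=16 loops=1 length=12.950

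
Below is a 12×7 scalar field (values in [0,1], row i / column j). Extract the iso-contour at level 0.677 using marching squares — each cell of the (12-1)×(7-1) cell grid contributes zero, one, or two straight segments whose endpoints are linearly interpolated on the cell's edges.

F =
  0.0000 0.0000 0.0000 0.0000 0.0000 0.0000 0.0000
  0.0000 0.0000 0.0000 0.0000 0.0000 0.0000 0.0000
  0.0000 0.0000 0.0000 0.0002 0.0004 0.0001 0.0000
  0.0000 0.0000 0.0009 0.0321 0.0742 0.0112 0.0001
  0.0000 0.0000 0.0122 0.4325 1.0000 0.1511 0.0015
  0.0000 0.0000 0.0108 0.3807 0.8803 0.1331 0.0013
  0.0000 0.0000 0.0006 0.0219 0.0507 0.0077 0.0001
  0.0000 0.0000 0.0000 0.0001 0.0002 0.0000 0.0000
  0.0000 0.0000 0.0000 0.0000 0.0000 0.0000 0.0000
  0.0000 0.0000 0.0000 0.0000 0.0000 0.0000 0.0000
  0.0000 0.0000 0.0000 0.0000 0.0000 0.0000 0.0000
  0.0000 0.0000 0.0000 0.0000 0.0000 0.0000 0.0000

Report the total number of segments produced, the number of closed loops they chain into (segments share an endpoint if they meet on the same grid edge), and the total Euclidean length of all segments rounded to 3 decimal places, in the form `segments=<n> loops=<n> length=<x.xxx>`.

segments=6 loops=1 length=4.044

cell (3,3): code 0100 → (3.651,4.000)–(4.000,3.431)
cell (3,4): code 1000 → (4.000,4.380)–(3.651,4.000)
cell (4,3): code 0110 → (4.000,3.431)–(5.000,3.593)
cell (4,4): code 1001 → (5.000,4.272)–(4.000,4.380)
cell (5,3): code 0010 → (5.000,3.593)–(5.245,4.000)
cell (5,4): code 0001 → (5.245,4.000)–(5.000,4.272)
total: 6 segments, chained into 1 closed loop(s), length Σ = 4.043942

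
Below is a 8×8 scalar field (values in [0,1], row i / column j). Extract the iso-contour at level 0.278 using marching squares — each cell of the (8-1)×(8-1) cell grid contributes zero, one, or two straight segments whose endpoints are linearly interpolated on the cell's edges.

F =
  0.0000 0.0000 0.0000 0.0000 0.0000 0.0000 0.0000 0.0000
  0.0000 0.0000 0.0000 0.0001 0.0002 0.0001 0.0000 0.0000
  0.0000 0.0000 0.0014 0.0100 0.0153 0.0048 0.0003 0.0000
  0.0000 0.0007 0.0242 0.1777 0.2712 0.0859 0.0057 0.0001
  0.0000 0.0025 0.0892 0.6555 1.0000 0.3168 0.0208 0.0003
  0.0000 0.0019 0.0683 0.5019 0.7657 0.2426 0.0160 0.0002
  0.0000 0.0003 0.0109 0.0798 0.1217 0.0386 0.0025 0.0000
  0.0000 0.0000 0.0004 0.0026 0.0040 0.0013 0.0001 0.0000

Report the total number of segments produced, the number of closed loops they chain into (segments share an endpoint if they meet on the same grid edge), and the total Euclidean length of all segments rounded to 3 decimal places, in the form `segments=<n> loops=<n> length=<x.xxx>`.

cell (3,2): code 0100 → (3.210,3.000)–(4.000,2.333)
cell (3,3): code 1100 → (3.009,4.000)–(3.210,3.000)
cell (3,4): code 1100 → (3.832,5.000)–(3.009,4.000)
cell (3,5): code 1000 → (4.000,5.131)–(3.832,5.000)
cell (4,2): code 0110 → (4.000,2.333)–(5.000,2.484)
cell (4,4): code 1011 → (5.000,4.932)–(4.523,5.000)
cell (4,5): code 0001 → (4.523,5.000)–(4.000,5.131)
cell (5,2): code 0010 → (5.000,2.484)–(5.530,3.000)
cell (5,3): code 0011 → (5.530,3.000)–(5.757,4.000)
cell (5,4): code 0001 → (5.757,4.000)–(5.000,4.932)
total: 10 segments, chained into 1 closed loop(s), length Σ = 8.560650

segments=10 loops=1 length=8.561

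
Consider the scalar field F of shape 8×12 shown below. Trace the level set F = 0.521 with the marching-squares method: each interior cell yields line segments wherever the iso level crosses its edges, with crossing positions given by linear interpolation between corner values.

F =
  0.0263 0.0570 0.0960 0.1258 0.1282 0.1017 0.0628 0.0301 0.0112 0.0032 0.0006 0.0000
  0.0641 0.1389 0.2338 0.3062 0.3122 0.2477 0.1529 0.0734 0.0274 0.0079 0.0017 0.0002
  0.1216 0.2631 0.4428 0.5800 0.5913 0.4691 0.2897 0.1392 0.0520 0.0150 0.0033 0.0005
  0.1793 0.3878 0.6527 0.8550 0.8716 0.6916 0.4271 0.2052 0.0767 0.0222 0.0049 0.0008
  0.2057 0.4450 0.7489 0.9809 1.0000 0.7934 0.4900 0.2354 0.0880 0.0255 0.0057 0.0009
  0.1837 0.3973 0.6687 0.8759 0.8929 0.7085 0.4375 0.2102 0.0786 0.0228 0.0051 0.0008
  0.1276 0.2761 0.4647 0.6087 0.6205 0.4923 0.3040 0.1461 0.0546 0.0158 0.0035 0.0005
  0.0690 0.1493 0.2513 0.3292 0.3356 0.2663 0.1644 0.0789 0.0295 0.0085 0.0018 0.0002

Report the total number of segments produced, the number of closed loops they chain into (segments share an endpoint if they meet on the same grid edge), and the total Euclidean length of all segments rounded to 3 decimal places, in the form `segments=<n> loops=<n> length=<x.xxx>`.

segments=18 loops=1 length=14.473

cell (1,2): code 0100 → (1.785,3.000)–(2.000,2.570)
cell (1,3): code 1100 → (1.748,4.000)–(1.785,3.000)
cell (1,4): code 1000 → (2.000,4.575)–(1.748,4.000)
cell (2,1): code 0100 → (2.373,2.000)–(3.000,1.503)
cell (2,2): code 1110 → (2.000,2.570)–(2.373,2.000)
cell (2,4): code 1101 → (2.233,5.000)–(2.000,4.575)
cell (2,5): code 1000 → (3.000,5.645)–(2.233,5.000)
cell (3,1): code 0110 → (3.000,1.503)–(4.000,1.250)
cell (3,5): code 1001 → (4.000,5.898)–(3.000,5.645)
cell (4,1): code 0110 → (4.000,1.250)–(5.000,1.456)
cell (4,5): code 1001 → (5.000,5.692)–(4.000,5.898)
cell (5,1): code 0010 → (5.000,1.456)–(5.724,2.000)
cell (5,2): code 0111 → (5.724,2.000)–(6.000,2.391)
cell (5,4): code 1011 → (6.000,4.776)–(5.867,5.000)
cell (5,5): code 0001 → (5.867,5.000)–(5.000,5.692)
cell (6,2): code 0010 → (6.000,2.391)–(6.314,3.000)
cell (6,3): code 0011 → (6.314,3.000)–(6.349,4.000)
cell (6,4): code 0001 → (6.349,4.000)–(6.000,4.776)
total: 18 segments, chained into 1 closed loop(s), length Σ = 14.473308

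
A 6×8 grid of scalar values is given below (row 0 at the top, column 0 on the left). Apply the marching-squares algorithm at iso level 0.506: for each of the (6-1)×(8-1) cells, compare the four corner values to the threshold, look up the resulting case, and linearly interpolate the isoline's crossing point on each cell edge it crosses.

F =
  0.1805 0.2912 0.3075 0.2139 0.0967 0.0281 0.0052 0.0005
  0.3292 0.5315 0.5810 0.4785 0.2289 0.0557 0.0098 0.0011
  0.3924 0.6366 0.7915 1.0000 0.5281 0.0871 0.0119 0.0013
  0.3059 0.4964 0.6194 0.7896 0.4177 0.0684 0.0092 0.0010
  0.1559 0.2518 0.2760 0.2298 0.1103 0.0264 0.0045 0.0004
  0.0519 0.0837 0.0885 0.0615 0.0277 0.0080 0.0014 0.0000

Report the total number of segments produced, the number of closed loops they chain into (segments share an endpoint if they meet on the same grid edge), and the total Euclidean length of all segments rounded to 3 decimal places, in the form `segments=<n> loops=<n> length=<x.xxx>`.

segments=14 loops=1 length=9.860

cell (0,0): code 0100 → (0.894,1.000)–(1.000,0.874)
cell (0,1): code 1100 → (0.726,2.000)–(0.894,1.000)
cell (0,2): code 1000 → (1.000,2.732)–(0.726,2.000)
cell (1,0): code 0110 → (1.000,0.874)–(2.000,0.465)
cell (1,2): code 1101 → (1.053,3.000)–(1.000,2.732)
cell (1,3): code 1100 → (1.926,4.000)–(1.053,3.000)
cell (1,4): code 1000 → (2.000,4.050)–(1.926,4.000)
cell (2,0): code 0010 → (2.000,0.465)–(2.932,1.000)
cell (2,1): code 0111 → (2.932,1.000)–(3.000,1.078)
cell (2,3): code 1011 → (3.000,3.763)–(2.200,4.000)
cell (2,4): code 0001 → (2.200,4.000)–(2.000,4.050)
cell (3,1): code 0010 → (3.000,1.078)–(3.330,2.000)
cell (3,2): code 0011 → (3.330,2.000)–(3.507,3.000)
cell (3,3): code 0001 → (3.507,3.000)–(3.000,3.763)
total: 14 segments, chained into 1 closed loop(s), length Σ = 9.859820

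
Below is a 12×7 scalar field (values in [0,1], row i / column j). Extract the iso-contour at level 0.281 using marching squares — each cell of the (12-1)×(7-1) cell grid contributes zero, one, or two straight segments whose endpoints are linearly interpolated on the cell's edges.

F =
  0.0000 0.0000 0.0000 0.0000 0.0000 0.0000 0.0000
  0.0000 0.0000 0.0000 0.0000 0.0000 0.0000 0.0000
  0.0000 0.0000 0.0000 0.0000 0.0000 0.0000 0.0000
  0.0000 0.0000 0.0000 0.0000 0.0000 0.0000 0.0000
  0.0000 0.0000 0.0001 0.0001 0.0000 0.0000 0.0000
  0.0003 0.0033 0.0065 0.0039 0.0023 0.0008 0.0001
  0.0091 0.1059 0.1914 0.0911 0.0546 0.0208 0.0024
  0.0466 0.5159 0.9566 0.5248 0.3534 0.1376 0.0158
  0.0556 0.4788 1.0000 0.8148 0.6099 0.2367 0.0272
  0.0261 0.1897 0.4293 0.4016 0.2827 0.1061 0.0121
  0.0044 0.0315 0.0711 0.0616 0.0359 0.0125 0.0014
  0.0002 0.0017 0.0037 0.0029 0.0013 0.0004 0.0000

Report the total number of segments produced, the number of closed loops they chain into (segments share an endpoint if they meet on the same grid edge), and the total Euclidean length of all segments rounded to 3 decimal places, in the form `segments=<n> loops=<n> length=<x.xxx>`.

cell (6,0): code 0100 → (6.427,1.000)–(7.000,0.499)
cell (6,1): code 1100 → (6.117,2.000)–(6.427,1.000)
cell (6,2): code 1100 → (6.438,3.000)–(6.117,2.000)
cell (6,3): code 1100 → (6.758,4.000)–(6.438,3.000)
cell (6,4): code 1000 → (7.000,4.335)–(6.758,4.000)
cell (7,0): code 0110 → (7.000,0.499)–(8.000,0.533)
cell (7,4): code 1001 → (8.000,4.881)–(7.000,4.335)
cell (8,0): code 0010 → (8.000,0.533)–(8.684,1.000)
cell (8,1): code 0111 → (8.684,1.000)–(9.000,1.381)
cell (8,4): code 1001 → (9.000,4.010)–(8.000,4.881)
cell (9,1): code 0010 → (9.000,1.381)–(9.414,2.000)
cell (9,2): code 0011 → (9.414,2.000)–(9.355,3.000)
cell (9,3): code 0011 → (9.355,3.000)–(9.007,4.000)
cell (9,4): code 0001 → (9.007,4.000)–(9.000,4.010)
total: 14 segments, chained into 1 closed loop(s), length Σ = 11.928545

segments=14 loops=1 length=11.929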